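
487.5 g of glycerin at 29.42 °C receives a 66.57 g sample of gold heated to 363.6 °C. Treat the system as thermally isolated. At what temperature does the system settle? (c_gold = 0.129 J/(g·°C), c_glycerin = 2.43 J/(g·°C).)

T_f ≈ 31.8 °C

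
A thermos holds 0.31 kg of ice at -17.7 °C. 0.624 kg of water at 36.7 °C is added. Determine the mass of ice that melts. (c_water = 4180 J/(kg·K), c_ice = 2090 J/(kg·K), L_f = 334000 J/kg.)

m_melted ≈ 0.252 kg

Water can give up m c ΔT = 0.624·4180·36.7 = 95725 J before reaching 0 °C.
Warming the ice to 0 °C takes 0.31·2090·17.7 = 11468 J, leaving 84258 J for melting.
To melt every bit of ice: 0.31·334000 = 103540 J.
84258 J < 103540 J, so only part of the ice melts and the system sits at 0 °C.
m_melt = 84258 / L_f = 0.2523 kg.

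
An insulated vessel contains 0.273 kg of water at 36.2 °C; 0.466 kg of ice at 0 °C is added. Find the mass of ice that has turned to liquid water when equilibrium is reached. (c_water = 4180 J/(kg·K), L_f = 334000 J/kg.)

Cooling the water to 0 °C releases 0.273·4180·36.2 = 41309 J.
Melting all 0.466 kg of ice would need 0.466·334000 = 155644 J.
That's not enough to melt it all — equilibrium is at 0 °C with ice remaining.
m_melted·334000 = 41309  ⇒  m_melted ≈ 0.1237 kg.

m_melted ≈ 0.124 kg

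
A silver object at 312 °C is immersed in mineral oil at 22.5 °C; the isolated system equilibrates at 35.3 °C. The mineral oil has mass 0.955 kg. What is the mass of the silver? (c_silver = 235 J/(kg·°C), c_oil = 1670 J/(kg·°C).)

m ≈ 0.314 kg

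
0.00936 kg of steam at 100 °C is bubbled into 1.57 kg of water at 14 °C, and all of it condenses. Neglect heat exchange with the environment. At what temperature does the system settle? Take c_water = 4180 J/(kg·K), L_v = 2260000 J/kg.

Let T be the final temperature. ΣQ_i = 0:
latent heat released on condensation: 0.00936×2260000 = 21154
  condensed water 100 °C→T: 39.12(T − 100)
  original water: 6562.6(T − 14)
6601.7 T = 21154 + 3912.5 + 91876 = 116942
T ≈ 17.71 °C (< 100 °C, so full condensation is consistent).

T_f ≈ 17.7 °C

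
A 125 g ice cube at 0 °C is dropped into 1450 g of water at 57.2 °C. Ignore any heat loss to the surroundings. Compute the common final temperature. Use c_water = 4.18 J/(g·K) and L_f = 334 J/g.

T_f ≈ 46.3 °C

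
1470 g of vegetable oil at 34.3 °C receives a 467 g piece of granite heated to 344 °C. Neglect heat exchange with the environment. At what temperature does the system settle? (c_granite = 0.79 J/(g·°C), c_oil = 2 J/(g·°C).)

T_f ≈ 68.8 °C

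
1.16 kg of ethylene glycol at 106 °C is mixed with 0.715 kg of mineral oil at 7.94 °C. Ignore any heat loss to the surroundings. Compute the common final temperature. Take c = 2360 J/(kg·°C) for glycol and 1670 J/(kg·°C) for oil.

Net heat exchanged in the isolated system is zero:
1.16×2360×(T − 106) + 0.715×1670×(T − 7.94) = 0
(2737.6 + 1194) T = 2737.6×106 + 1194×7.94
T = 299666/3931.6 ≈ 76.22 °C

T_f ≈ 76.2 °C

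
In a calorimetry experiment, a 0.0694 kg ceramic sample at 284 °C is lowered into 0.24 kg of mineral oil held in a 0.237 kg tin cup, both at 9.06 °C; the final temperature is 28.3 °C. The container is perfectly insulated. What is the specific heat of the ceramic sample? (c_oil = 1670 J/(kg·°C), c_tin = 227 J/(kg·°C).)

c ≈ 493 J/(kg·°C)

Energy conservation, ΣQ = 0:
0.0694·c·(28.3 − 284) + 0.24·1670·(28.3 − 9.06) + 0.237·227·(28.3 − 9.06) = 0
-17.75 c = -8746.5
c = -8746.5/-17.75 ≈ 492.9 J/(kg·°C)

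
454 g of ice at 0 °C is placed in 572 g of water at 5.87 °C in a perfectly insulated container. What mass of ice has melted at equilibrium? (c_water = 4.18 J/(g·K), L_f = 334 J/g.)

m_melted ≈ 42 g

Heat available from the water dropping to 0 °C: 572×4.18×5.87 = 14035 J.
Melting all 454 g of ice would need 454×334 = 151636 J.
That's not enough to melt it all — equilibrium is at 0 °C with ice remaining.
m_melted×334 = 14035  ⇒  m_melted ≈ 42.02 g.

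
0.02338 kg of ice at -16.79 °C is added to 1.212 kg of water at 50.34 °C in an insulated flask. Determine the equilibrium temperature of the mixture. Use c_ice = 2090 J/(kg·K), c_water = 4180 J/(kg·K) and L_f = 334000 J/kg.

Taking heat into each body as positive, Σ m c ΔT = 0:
ice -16.79→0 °C: 0.02338·2090·16.79 = 820.43
  melt ice: 0.02338·334000 = 7808.9
  meltwater 0→T: 0.02338·4180·T = 97.73 T
  water cools: 1.212·4180·(T − 50.34) = 5066.2(T − 50.34)
5163.9 T = 255030 − 8629.3 = 246401
T ≈ 47.72 °C — above 0 °C, consistent with complete melting.

T_f ≈ 47.7 °C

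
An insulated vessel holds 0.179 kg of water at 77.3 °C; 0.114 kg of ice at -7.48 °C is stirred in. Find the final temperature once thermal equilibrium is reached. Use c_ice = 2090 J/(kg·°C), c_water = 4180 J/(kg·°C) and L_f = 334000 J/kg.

Net heat exchanged in the isolated system is zero:
warm ice to 0 °C: 0.114·2090·(0 − (-7.48)) = 1782.2
  latent heat to melt: 0.114·334000 = 38076
  warm the meltwater: 476.52 T
  water cools: 0.179·4180·(T − 77.3) = 748.22(T − 77.3)
1224.7 T = 57837 − 39858 = 17979
T ≈ 14.68 °C. Since T > 0 °C, the all-ice-melts assumption holds.

T_f ≈ 14.7 °C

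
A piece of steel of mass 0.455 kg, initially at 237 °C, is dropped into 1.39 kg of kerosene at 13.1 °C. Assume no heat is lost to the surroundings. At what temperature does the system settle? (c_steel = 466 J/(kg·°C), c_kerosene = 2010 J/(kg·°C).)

Conservation of energy gives ΣQ = 0:
0.455*466*(T − 237) + 1.39*2010*(T − 13.1) = 0
212.03(T − 237) + 2793.9(T − 13.1) = 0
3005.9 T = 86851
T = 86851/3005.9 ≈ 28.89 °C

T_f ≈ 28.9 °C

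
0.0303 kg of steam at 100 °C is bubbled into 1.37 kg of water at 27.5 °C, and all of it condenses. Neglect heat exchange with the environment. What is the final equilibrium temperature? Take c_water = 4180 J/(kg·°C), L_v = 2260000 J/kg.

T_f ≈ 40.8 °C

Energy conservation, ΣQ = 0:
condense steam: −0.0303·2260000 = −68478
  condensed water 100 °C→T: 126.65(T − 100)
  original water: 5726.6(T − 27.5)
5853.3 T = 68478 + 12665 + 157482 = 238625
T ≈ 40.77 °C — below 100 °C, confirming all the steam condensed.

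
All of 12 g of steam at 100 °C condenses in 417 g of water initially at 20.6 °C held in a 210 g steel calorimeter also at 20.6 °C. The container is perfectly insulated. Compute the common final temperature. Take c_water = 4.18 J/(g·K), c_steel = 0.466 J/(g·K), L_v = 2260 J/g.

Net heat exchanged in the isolated system is zero:
condense steam: −12·2260 = −27120
  condensate cools 100→T: 12·4.18·(T − 100) = 50.16(T − 100)
  original water: 1743.1(T − 20.6)
  steel cup: 210·0.466·(T − 20.6) = 97.86(T − 20.6)
1891.1 T = 27120 + 5016 + 37923 = 70059
T ≈ 37.05 °C (< 100 °C, so full condensation is consistent).

T_f ≈ 37.0 °C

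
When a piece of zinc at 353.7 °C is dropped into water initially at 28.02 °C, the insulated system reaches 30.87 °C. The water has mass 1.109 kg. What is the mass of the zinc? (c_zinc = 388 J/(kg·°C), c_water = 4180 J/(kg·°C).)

m ≈ 0.105 kg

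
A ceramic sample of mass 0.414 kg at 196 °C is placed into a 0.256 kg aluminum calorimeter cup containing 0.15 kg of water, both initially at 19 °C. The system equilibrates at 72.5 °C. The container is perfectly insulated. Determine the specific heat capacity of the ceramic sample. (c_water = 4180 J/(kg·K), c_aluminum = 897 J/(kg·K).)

c ≈ 896 J/(kg·K)

Net heat exchanged in the isolated system is zero:
0.414·c·(72.5 − 196) + 0.15·4180·(72.5 − 19) + 0.256·897·(72.5 − 19) = 0
-51.13 c = -45830
c = -45830/-51.13 ≈ 896.4 J/(kg·K)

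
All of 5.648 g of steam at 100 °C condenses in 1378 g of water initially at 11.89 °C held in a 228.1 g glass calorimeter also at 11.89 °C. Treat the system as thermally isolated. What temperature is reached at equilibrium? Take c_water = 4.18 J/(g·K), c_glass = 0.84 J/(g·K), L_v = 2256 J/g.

Energy balance with sensible and latent terms:
latent heat released on condensation: 5.648×2256 = 12742; condensed water 100 °C→T: 23.61(T − 100); water warms: 1378×4.18×(T − 11.89) = 5760(T − 11.89); cup: 191.6(T − 11.89)
5975.3 T = 12742 + 2360.9 + 70765 = 85868
T ≈ 14.37 °C (< 100 °C, so full condensation is consistent).

T_f ≈ 14.4 °C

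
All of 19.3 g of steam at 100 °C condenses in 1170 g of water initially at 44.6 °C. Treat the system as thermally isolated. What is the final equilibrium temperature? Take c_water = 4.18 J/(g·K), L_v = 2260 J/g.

Conservation of energy gives ΣQ = 0:
condense steam: −19.3·2260 = −43618; condensate cools 100→T: 19.3·4.18·(T − 100) = 80.67(T − 100); water warms: 1170·4.18·(T − 44.6) = 4890.6(T − 44.6)
4971.3 T = 43618 + 8067.4 + 218121 = 269806
T ≈ 54.27 °C (< 100 °C, so full condensation is consistent).

T_f ≈ 54.3 °C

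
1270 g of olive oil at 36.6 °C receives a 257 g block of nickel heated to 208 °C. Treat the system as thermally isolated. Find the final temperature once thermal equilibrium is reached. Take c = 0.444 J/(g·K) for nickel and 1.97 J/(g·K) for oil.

T_f ≈ 44.1 °C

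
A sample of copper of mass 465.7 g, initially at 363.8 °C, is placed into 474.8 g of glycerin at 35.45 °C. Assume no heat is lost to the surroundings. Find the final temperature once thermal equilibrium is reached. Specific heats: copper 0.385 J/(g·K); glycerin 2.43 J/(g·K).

Set heat shed by the hot body equal to heat absorbed by the cold body:
465.7·0.385·(363.8 − T) = 474.8·2.43·(T − 35.45)
179.29(363.8 − T) = 1153.8(T − 35.45)
1333.1 T = 106128  ⇒  T ≈ 79.61 °C

T_f ≈ 79.6 °C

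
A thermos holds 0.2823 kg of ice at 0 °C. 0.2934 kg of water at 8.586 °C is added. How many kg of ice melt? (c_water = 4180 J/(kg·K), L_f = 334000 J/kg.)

Water can give up m c ΔT = 0.2934·4180·8.586 = 10530 J before reaching 0 °C.
To melt every bit of ice: 0.2823·334000 = 94288 J.
That's not enough to melt it all — equilibrium is at 0 °C with ice remaining.
m_melted·334000 = 10530  ⇒  m_melted ≈ 0.03153 kg.

m_melted ≈ 0.0315 kg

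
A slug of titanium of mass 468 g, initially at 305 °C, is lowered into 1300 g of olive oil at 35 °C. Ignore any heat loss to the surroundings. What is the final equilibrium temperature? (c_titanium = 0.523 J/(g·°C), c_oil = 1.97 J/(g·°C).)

T_f = Σ m_i c_i T_i / Σ m_i c_i:
T_f = (244.76*305 + 2561*35) / (244.76 + 2561)
    = 164288 / 2805.8 ≈ 58.55 °C

T_f ≈ 58.6 °C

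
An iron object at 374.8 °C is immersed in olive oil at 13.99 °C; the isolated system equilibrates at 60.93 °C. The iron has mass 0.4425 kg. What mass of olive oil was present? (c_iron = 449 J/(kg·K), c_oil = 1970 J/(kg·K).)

|Q_iron| = |Q_oil|:
0.4425·449·(374.8 − 60.93) = m·1970·(60.93 − 13.99)
92472 m = 62360  ⇒  m ≈ 0.6744 kg

m ≈ 0.674 kg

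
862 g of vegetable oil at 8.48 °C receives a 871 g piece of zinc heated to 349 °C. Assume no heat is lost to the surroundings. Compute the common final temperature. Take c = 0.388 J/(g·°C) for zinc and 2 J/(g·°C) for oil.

T_f ≈ 64.3 °C

Net heat exchanged in the isolated system is zero:
871*0.388*(T − 349) + 862*2*(T − 8.48) = 0
337.95(T − 349) + 1724(T − 8.48) = 0
(337.95 + 1724) T = 337.95*349 + 1724*8.48
T ≈ 64.29 °C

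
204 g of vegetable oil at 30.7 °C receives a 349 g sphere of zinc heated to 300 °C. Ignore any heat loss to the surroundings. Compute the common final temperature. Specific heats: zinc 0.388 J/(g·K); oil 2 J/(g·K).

Let T be the final temperature. ΣQ_i = 0:
349·0.388·(T − 300) + 204·2·(T − 30.7) = 0
(135.41 + 408) T = 135.41·300 + 408·30.7
T = 53149/543.41 ≈ 97.81 °C

T_f ≈ 97.8 °C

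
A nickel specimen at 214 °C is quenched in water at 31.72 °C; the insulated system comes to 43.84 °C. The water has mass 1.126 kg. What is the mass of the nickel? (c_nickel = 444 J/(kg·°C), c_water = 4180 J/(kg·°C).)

Conservation of energy gives ΣQ = 0:
m·444·(43.84 − 214) + 1.126·4180·(43.84 − 31.72) = 0
-75551 m = -57045
m = -57045/-75551 ≈ 0.7551 kg

m ≈ 0.755 kg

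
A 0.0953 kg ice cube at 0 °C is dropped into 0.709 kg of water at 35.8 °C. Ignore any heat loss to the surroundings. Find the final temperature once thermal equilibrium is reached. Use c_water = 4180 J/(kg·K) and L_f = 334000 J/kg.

T_f ≈ 22.1 °C

Let T be the final temperature. ΣQ_i = 0:
latent heat to melt: 0.0953×334000 = 31830; meltwater 0→T: 0.0953×4180×T = 398.35 T; water: 2963.6(T − 35.8)
3362 T = 106098 − 31830 = 74267
T ≈ 22.09 °C. Since T > 0 °C, the all-ice-melts assumption holds.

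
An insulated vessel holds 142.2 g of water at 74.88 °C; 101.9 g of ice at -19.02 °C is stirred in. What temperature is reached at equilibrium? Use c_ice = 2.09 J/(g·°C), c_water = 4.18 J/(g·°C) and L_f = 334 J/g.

T_f ≈ 6.3 °C

Energy balance with sensible and latent terms:
warm ice to 0 °C: 101.9×2.09×(0 − (-19.02)) = 4050.7
  fusion: m_ice L_f = 101.9×334 = 34035
  warm the meltwater: 425.94 T
  water: 594.4(T − 74.88)
1020.3 T = 44508 − 38085 = 6423.1
T ≈ 6.30 °C. Since T > 0 °C, the all-ice-melts assumption holds.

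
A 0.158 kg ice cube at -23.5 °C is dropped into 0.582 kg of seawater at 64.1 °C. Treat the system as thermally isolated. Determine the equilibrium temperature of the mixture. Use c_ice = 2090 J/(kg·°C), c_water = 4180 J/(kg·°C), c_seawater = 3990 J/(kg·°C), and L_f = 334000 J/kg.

Sum of m c ΔT and latent-heat terms is zero:
ice -23.5→0 °C: 0.158×2090×23.5 = 7760.2
  fusion: m_ice L_f = 0.158×334000 = 52772
  meltwater 0→T: 0.158×4180×T = 660.44 T
  seawater cools: 0.582×3990×(T − 64.1) = 2322.2(T − 64.1)
2982.6 T = 148852 − 60532 = 88320
T ≈ 29.61 °C — above 0 °C, consistent with complete melting.

T_f ≈ 29.6 °C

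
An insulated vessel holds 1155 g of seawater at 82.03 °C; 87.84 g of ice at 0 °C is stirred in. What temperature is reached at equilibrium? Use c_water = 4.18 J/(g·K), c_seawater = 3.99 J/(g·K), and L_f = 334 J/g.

T_f ≈ 70.1 °C

Heat gained plus heat lost sum to zero:
latent heat to melt: 87.84·334 = 29339; meltwater 0→T: 87.84·4.18·T = 367.17 T; seawater cools: 1155·3.99·(T − 82.03) = 4608.4(T − 82.03)
4975.6 T = 378031 − 29339 = 348693
T ≈ 70.08 °C. Since T > 0 °C, the all-ice-melts assumption holds.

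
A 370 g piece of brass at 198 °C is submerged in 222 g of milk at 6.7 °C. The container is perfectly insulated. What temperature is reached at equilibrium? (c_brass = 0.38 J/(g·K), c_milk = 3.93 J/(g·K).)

T_f ≈ 33.3 °C

Set heat shed by the hot body equal to heat absorbed by the cold body:
370·0.38·(198 − T) = 222·3.93·(T − 6.7)
140.6(198 − T) = 872.46(T − 6.7)
1013.1 T = 33684  ⇒  T ≈ 33.25 °C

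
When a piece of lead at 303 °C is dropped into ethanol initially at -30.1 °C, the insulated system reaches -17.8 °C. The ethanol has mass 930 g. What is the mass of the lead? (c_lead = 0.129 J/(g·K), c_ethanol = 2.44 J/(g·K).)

m ≈ 674 g

Energy conservation, ΣQ = 0:
m×0.129×(-17.8 − 303) + 930×2.44×(-17.8 − (-30.1)) = 0
-41.38 m = -27911
m = -27911/-41.38 ≈ 674.5 g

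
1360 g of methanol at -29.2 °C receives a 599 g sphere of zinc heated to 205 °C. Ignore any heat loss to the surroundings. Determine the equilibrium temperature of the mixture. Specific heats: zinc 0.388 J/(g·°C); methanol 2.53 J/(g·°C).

Energy conservation, ΣQ = 0:
599*0.388*(T − 205) + 1360*2.53*(T − (-29.2)) = 0
(232.41 + 3440.8) T = 232.41*205 + 3440.8*(-29.2)
T = -52827 / 3673.2 = -14.4 °C

T_f ≈ -14.4 °C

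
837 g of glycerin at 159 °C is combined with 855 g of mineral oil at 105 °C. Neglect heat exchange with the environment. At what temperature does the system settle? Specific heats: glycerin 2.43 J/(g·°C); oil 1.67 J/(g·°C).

Heat gained plus heat lost sum to zero:
837*2.43*(T − 159) + 855*1.67*(T − 105) = 0
3461.8 T = 473316
T = 473316/3461.8 ≈ 136.73 °C

T_f ≈ 136.7 °C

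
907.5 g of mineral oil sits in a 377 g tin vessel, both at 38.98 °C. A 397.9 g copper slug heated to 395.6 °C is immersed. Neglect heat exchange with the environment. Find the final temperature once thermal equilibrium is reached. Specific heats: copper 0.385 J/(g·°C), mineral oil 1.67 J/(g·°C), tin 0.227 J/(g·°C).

T_f ≈ 70.1 °C

Heat gained plus heat lost sum to zero:
397.9*0.385*(T − 395.6) + 907.5*1.67*(T − 38.98) + 377*0.227*(T − 38.98) = 0
153.19(T − 395.6) + 1515.5(T − 38.98) + 85.58(T − 38.98) = 0
1754.3 T = 123014
T = 123014/1754.3 ≈ 70.12 °C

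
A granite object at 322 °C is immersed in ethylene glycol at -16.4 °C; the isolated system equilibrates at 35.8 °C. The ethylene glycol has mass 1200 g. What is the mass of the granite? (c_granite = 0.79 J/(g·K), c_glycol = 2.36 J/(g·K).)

m ≈ 654 g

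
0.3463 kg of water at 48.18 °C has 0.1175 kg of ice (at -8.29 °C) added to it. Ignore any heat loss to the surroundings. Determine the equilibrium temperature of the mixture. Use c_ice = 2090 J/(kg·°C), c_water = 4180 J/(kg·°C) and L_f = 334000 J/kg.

Sum of m c ΔT and latent-heat terms is zero:
ice -8.29→0 °C: 0.1175×2090×8.29 = 2035.8
  latent heat to melt: 0.1175×334000 = 39245
  warm the meltwater: 491.15 T
  water cools: 0.3463×4180×(T − 48.18) = 1447.5(T − 48.18)
1938.7 T = 69742 − 41281 = 28461
T ≈ 14.68 °C — above 0 °C, consistent with complete melting.

T_f ≈ 14.7 °C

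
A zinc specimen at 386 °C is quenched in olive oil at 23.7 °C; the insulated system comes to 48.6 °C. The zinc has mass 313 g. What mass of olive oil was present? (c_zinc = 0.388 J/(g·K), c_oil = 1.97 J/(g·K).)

m ≈ 835 g

Heat lost by the zinc = heat gained by the oil:
313·0.388·(386 − 48.6) = m·1.97·(48.6 − 23.7)
49.05 m = 40975  ⇒  m ≈ 835.3 g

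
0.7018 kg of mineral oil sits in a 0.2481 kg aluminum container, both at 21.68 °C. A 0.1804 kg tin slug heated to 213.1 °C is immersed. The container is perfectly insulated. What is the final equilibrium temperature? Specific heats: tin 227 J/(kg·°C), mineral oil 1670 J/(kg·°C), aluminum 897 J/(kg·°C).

Taking heat into each body as positive, Σ m c ΔT = 0:
0.1804×227×(T − 213.1) + 0.7018×1670×(T − 21.68) + 0.2481×897×(T − 21.68) = 0
40.95(T − 213.1) + 1172(T − 21.68) + 222.55(T − 21.68) = 0
(40.95 + 1172 + 222.55) T = 40.95×213.1 + 1172×21.68 + 222.55×21.68
T = 38960/1435.5 ≈ 27.14 °C

T_f ≈ 27.1 °C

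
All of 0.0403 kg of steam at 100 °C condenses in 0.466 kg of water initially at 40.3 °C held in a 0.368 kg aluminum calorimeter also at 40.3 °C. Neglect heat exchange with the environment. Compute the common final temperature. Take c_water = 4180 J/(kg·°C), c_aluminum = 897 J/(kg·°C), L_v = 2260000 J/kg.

T_f ≈ 81.6 °C

Conservation of energy gives ΣQ = 0:
steam→water at 100 °C releases m L_v = 0.0403·2260000 = 91078; condensate cools 100→T: 0.0403·4180·(T − 100) = 168.45(T − 100); original water: 1947.9(T − 40.3); cup: 330.1(T − 40.3)
2446.4 T = 91078 + 16845 + 91802 = 199726
T ≈ 81.64 °C (< 100 °C, so full condensation is consistent).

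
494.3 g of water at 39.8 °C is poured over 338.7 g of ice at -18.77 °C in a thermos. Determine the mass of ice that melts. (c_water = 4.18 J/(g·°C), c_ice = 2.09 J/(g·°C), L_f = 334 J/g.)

m_melted ≈ 206 g

Cooling the water to 0 °C releases 494.3·4.18·39.8 = 82234 J.
Warming the ice to 0 °C takes 338.7·2.09·18.77 = 13287 J, leaving 68947 J for melting.
To melt every bit of ice: 338.7·334 = 113126 J.
68947 J < 113126 J, so only part of the ice melts and the system sits at 0 °C.
Mass melted = 68947/334 ≈ 206.4 g.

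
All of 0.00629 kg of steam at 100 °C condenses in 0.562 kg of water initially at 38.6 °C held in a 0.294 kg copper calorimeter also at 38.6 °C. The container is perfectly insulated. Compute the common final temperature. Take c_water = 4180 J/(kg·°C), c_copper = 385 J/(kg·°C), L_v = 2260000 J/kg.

Taking heat into each body as positive, Σ m c ΔT = 0:
latent heat released on condensation: 0.00629·2260000 = 14215; condensate cools 100→T: 0.00629·4180·(T − 100) = 26.29(T − 100); water warms: 0.562·4180·(T − 38.6) = 2349.2(T − 38.6); copper cup: 0.294·385·(T − 38.6) = 113.19(T − 38.6)
2488.6 T = 14215 + 2629.2 + 95047 = 111891
T ≈ 44.96 °C — below 100 °C, confirming all the steam condensed.

T_f ≈ 45.0 °C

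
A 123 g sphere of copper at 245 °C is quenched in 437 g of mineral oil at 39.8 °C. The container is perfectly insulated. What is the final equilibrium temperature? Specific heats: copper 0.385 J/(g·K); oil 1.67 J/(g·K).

Heat gained plus heat lost sum to zero:
123·0.385·(T − 245) + 437·1.67·(T − 39.8) = 0
(47.36 + 729.79) T = 47.36·245 + 729.79·39.8
T = 40648/777.14 ≈ 52.30 °C

T_f ≈ 52.3 °C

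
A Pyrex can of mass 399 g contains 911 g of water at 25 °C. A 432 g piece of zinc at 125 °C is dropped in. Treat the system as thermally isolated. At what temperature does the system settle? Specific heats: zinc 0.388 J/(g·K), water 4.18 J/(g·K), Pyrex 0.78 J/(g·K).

T_f ≈ 28.9 °C

Energy conservation, ΣQ = 0:
432·0.388·(T − 125) + 911·4.18·(T − 25) + 399·0.78·(T − 25) = 0
4286.8 T = 123932
T = 123932/4286.8 ≈ 28.91 °C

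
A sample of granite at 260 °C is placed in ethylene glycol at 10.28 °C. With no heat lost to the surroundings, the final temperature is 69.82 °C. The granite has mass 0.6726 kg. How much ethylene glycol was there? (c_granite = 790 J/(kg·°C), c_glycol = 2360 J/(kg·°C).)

m ≈ 0.719 kg

Net heat exchanged in the isolated system is zero:
0.6726×790×(69.82 − 260) + m×2360×(69.82 − 10.28) = 0
140514 m = 101053
m = 101053/140514 ≈ 0.7192 kg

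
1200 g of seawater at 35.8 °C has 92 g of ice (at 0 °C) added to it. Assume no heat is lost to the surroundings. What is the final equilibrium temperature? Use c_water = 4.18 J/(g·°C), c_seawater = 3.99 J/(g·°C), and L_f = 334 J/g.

T_f ≈ 27.2 °C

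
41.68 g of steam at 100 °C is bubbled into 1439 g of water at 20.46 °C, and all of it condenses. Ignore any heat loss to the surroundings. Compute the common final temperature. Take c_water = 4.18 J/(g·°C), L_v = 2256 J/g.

Setting the total heat transfer to zero:
latent heat released on condensation: 41.68·2256 = 94030
  condensed water 100 °C→T: 174.22(T − 100)
  water warms: 1439·4.18·(T − 20.46) = 6015(T − 20.46)
6189.2 T = 94030 + 17422 + 123067 = 234520
T ≈ 37.89 °C, under the boiling point, so the assumption holds.

T_f ≈ 37.9 °C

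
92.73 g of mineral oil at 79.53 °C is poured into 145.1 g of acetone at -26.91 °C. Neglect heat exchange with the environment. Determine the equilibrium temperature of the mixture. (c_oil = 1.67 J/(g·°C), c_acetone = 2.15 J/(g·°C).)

T_f ≈ 8.4 °C

T_f is the heat-capacity-weighted average of the initial temperatures:
T_f = (154.86·79.53 + 311.96·(-26.91)) / (154.86 + 311.96)
    = 3921 / 466.82 ≈ 8.40 °C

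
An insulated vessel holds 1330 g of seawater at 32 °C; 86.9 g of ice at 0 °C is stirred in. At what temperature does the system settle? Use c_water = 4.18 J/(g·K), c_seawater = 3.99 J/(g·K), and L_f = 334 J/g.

T_f ≈ 24.8 °C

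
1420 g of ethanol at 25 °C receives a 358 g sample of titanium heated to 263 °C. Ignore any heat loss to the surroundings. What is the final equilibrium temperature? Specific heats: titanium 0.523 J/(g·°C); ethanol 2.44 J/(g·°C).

|Q_titanium| = |Q_ethanol|:
358×0.523×(263 − T) = 1420×2.44×(T − 25)
187.23(263 − T) = 3464.8(T − 25)
3652 T = 135863  ⇒  T ≈ 37.20 °C

T_f ≈ 37.2 °C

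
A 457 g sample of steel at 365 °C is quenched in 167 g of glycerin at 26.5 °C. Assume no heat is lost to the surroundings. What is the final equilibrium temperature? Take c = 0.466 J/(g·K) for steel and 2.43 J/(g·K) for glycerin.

Net heat exchanged in the isolated system is zero:
457·0.466·(T − 365) + 167·2.43·(T − 26.5) = 0
618.77 T = 88485
T = 88485 / 618.77 = 143 °C

T_f ≈ 143.0 °C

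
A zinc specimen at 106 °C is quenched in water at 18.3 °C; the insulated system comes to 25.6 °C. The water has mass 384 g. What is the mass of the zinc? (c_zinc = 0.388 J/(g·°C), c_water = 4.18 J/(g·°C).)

m ≈ 376 g

|Q_zinc| = |Q_water|:
m×0.388×(106 − 25.6) = 384×4.18×(25.6 − 18.3)
31.2 m = 11717  ⇒  m ≈ 375.6 g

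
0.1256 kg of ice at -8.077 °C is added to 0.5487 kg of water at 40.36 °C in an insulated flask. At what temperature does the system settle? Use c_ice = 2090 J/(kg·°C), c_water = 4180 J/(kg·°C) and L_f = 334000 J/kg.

Conservation of energy gives ΣQ = 0:
ice -8.077→0 °C: 0.1256×2090×8.077 = 2120.2; fusion: m_ice L_f = 0.1256×334000 = 41950; meltwater 0→T: 0.1256×4180×T = 525.01 T; water: 2293.6(T − 40.36)
2818.6 T = 92568 − 44071 = 48498
T ≈ 17.21 °C. Since T > 0 °C, the all-ice-melts assumption holds.

T_f ≈ 17.2 °C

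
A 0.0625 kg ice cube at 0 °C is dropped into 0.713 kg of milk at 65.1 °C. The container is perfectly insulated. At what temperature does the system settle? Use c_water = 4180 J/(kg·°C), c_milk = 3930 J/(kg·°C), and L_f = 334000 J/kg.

T_f ≈ 52.7 °C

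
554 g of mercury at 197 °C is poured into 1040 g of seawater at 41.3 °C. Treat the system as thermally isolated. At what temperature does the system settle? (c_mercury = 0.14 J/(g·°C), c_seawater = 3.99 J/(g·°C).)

T_f ≈ 44.2 °C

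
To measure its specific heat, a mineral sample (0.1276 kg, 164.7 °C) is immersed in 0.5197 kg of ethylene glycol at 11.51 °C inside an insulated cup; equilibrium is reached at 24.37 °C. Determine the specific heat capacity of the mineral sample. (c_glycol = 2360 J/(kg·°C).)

c ≈ 881 J/(kg·°C)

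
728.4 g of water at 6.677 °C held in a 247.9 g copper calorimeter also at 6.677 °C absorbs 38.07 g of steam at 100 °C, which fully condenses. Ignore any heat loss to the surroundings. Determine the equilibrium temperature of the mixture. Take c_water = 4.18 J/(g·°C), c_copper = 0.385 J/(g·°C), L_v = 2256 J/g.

T_f ≈ 37.2 °C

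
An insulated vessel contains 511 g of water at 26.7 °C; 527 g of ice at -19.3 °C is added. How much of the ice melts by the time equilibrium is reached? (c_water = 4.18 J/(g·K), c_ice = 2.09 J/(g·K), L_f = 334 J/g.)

m_melted ≈ 107 g

Heat available from the water dropping to 0 °C: 511×4.18×26.7 = 57031 J.
Warming the ice to 0 °C takes 527×2.09×19.3 = 21258 J, leaving 35773 J for melting.
Fully melting the ice requires m_ice L_f = 527×334 = 176018 J.
35773 J < 176018 J, so only part of the ice melts and the system sits at 0 °C.
m_melted×334 = 35773  ⇒  m_melted ≈ 107.1 g.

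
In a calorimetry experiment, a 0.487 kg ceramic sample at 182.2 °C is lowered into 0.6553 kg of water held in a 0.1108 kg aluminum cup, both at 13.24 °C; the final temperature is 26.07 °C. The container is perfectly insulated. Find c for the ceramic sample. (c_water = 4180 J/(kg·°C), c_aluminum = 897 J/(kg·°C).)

c ≈ 479 J/(kg·°C)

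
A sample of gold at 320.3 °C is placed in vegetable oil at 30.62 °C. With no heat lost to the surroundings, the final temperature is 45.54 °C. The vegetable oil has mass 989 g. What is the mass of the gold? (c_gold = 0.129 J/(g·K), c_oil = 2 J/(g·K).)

m ≈ 833 g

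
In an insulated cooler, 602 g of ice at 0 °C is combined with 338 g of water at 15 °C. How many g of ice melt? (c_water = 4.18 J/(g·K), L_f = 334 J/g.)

Cooling the water to 0 °C releases 338×4.18×15 = 21193 J.
Melting all 602 g of ice would need 602×334 = 201068 J.
Since 21193 < 201068 J, not all the ice melts; equilibrium is at 0 °C.
m_melt = 21193 / L_f = 63.45 g.

m_melted ≈ 63.5 g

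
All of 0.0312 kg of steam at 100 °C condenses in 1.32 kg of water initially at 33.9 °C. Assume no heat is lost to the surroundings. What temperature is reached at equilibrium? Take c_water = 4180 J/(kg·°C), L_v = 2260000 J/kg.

T_f ≈ 47.9 °C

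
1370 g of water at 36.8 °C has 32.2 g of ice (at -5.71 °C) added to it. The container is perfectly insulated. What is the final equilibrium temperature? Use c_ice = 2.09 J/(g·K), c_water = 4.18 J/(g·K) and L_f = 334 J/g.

T_f ≈ 34.1 °C

Energy conservation, ΣQ = 0:
ice -5.71→0 °C: 32.2·2.09·5.71 = 384.27
  latent heat to melt: 32.2·334 = 10755
  warm the meltwater: 134.6 T
  water: 5726.6(T − 36.8)
5861.2 T = 210739 − 11139 = 199600
T ≈ 34.05 °C (positive, so assuming full melt was valid).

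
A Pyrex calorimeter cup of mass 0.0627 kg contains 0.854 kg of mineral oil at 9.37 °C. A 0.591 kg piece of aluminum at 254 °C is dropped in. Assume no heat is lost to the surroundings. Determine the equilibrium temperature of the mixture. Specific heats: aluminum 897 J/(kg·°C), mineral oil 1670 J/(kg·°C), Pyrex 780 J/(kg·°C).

T_f ≈ 74.0 °C

Energy conservation, ΣQ = 0:
0.591×897×(T − 254) + 0.854×1670×(T − 9.37) + 0.0627×780×(T − 9.37) = 0
2005.2 T = 148474
T = 148474 / 2005.2 = 74 °C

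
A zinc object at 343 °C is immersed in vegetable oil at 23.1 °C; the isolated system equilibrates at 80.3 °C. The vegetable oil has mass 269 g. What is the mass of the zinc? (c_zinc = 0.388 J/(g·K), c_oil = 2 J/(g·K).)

m ≈ 302 g

Energy conservation, ΣQ = 0:
m×0.388×(80.3 − 343) + 269×2×(80.3 − 23.1) = 0
-101.93 m = -30774
m = -30774/-101.93 ≈ 301.9 g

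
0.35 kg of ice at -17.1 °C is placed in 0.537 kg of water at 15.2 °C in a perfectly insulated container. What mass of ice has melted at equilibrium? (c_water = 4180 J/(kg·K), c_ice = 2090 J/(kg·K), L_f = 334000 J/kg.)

Heat available from the water dropping to 0 °C: 0.537·4180·15.2 = 34119 J.
Of that, 0.35·2090·17.1 = 12509 J goes to bring the ice to 0 °C, leaving 21610 J.
Fully melting the ice requires m_ice L_f = 0.35·334000 = 116900 J.
Since 21610 < 116900 J, not all the ice melts; equilibrium is at 0 °C.
m_melt = 21610 / L_f = 0.0647 kg.

m_melted ≈ 0.0647 kg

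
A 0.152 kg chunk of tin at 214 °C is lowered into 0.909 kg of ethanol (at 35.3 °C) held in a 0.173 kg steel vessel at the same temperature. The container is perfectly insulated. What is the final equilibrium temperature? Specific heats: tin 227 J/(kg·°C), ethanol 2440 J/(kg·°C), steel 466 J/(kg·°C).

T_f ≈ 37.9 °C

Taking heat into each body as positive, Σ m c ΔT = 0:
0.152·227·(T − 214) + 0.909·2440·(T − 35.3) + 0.173·466·(T − 35.3) = 0
34.5(T − 214) + 2218(T − 35.3) + 80.62(T − 35.3) = 0
2333.1 T = 88524
T = 88524/2333.1 ≈ 37.94 °C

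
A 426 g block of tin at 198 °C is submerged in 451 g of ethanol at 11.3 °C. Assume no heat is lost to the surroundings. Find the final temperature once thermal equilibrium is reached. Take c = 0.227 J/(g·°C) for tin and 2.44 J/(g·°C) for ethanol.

T_f ≈ 26.4 °C

Set heat shed by the hot body equal to heat absorbed by the cold body:
426×0.227×(198 − T) = 451×2.44×(T − 11.3)
96.7(198 − T) = 1100.4(T − 11.3)
1197.1 T = 31582  ⇒  T ≈ 26.38 °C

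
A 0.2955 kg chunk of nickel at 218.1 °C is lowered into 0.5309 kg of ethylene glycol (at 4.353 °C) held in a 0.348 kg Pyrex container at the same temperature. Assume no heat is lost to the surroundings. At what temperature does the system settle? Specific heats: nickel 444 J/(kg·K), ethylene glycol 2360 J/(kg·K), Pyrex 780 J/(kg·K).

T_f ≈ 21.3 °C

With ΣQ=0 the equilibrium temperature is the m·c-weighted mean:
T_f = (131.2·218.1 + 1252.9·4.353 + 271.44·4.353) / (131.2 + 1252.9 + 271.44)
    = 35251 / 1655.6 ≈ 21.29 °C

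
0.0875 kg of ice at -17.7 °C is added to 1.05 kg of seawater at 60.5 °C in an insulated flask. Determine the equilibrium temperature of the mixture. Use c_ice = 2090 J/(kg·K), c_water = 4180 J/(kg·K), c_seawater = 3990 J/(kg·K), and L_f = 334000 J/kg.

T_f ≈ 48.5 °C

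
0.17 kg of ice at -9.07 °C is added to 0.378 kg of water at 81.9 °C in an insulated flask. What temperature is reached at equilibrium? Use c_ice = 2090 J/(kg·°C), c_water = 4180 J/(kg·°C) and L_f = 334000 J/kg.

T_f ≈ 30.3 °C

Energy balance with sensible and latent terms:
warm ice to 0 °C: 0.17·2090·(0 − (-9.07)) = 3222.6
  latent heat to melt: 0.17·334000 = 56780
  warm the meltwater: 710.6 T
  water cools: 0.378·4180·(T − 81.9) = 1580(T − 81.9)
2290.6 T = 129405 − 60003 = 69403
T ≈ 30.30 °C. Since T > 0 °C, the all-ice-melts assumption holds.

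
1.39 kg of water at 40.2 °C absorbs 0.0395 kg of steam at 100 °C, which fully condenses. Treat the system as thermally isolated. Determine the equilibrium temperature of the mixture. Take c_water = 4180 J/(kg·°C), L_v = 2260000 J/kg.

T_f ≈ 56.8 °C

Taking heat into each body as positive, Σ m c ΔT = 0:
condense steam: −0.0395×2260000 = −89270; condensed water 100 °C→T: 165.11(T − 100); water warms: 1.39×4180×(T − 40.2) = 5810.2(T − 40.2)
5975.3 T = 89270 + 16511 + 233570 = 339351
T ≈ 56.79 °C — below 100 °C, confirming all the steam condensed.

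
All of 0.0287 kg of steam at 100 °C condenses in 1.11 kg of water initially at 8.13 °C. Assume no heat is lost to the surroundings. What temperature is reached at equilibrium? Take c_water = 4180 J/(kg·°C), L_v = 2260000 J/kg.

Heat gained plus heat lost sum to zero:
latent heat released on condensation: 0.0287·2260000 = 64862; condensed water 100 °C→T: 119.97(T − 100); water warms: 1.11·4180·(T − 8.13) = 4639.8(T − 8.13)
4759.8 T = 64862 + 11997 + 37722 = 114580
T ≈ 24.07 °C, under the boiling point, so the assumption holds.

T_f ≈ 24.1 °C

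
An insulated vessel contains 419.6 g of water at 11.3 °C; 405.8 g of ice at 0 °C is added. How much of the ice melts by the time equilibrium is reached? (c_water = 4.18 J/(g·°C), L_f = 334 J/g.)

Heat available from the water dropping to 0 °C: 419.6·4.18·11.3 = 19819 J.
To melt every bit of ice: 405.8·334 = 135537 J.
That's not enough to melt it all — equilibrium is at 0 °C with ice remaining.
m_melted·334 = 19819  ⇒  m_melted ≈ 59.34 g.

m_melted ≈ 59.3 g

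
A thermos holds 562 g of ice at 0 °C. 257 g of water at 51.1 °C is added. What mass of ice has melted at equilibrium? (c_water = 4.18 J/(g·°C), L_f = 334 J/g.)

m_melted ≈ 164 g

Heat available from the water dropping to 0 °C: 257×4.18×51.1 = 54895 J.
Melting all 562 g of ice would need 562×334 = 187708 J.
Since 54895 < 187708 J, not all the ice melts; equilibrium is at 0 °C.
m_melt = 54895 / L_f = 164.4 g.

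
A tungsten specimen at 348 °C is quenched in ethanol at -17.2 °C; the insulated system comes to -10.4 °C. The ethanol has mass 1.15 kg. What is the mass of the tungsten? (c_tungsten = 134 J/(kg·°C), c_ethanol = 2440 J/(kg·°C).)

m ≈ 0.397 kg

|Q_tungsten| = |Q_ethanol|:
m×134×(348 − -10.4) = 1.15×2440×(-10.4 − (-17.2))
48026 m = 19081  ⇒  m ≈ 0.3973 kg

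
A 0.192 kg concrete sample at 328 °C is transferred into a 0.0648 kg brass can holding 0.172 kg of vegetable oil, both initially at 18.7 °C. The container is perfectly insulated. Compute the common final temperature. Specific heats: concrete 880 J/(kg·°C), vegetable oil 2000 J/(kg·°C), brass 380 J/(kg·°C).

Taking heat into each body as positive, Σ m c ΔT = 0:
0.192·880·(T − 328) + 0.172·2000·(T − 18.7) + 0.0648·380·(T − 18.7) = 0
168.96(T − 328) + 344(T − 18.7) + 24.62(T − 18.7) = 0
537.58 T = 62312
T = 62312 / 537.58 = 116 °C

T_f ≈ 115.9 °C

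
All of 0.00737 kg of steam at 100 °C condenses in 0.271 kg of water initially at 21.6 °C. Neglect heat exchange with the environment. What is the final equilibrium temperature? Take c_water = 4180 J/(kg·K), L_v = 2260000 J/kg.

Energy conservation, ΣQ = 0:
latent heat released on condensation: 0.00737·2260000 = 16656; condensed water 100 °C→T: 30.81(T − 100); water warms: 0.271·4180·(T − 21.6) = 1132.8(T − 21.6)
1163.6 T = 16656 + 3080.7 + 24468 = 44205
T ≈ 37.99 °C — below 100 °C, confirming all the steam condensed.

T_f ≈ 38.0 °C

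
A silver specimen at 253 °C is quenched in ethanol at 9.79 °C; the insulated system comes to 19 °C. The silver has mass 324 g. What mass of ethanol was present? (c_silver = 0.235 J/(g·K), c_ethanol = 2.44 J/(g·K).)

m ≈ 793 g

Net heat exchanged in the isolated system is zero:
324×0.235×(19 − 253) + m×2.44×(19 − 9.79) = 0
22.47 m = 17817
m = 17817/22.47 ≈ 792.8 g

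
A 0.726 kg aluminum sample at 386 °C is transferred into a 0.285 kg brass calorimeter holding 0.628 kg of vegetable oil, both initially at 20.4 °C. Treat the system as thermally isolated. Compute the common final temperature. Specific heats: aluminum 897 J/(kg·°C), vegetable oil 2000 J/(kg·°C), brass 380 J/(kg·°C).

T_f ≈ 138.5 °C

T_f = Σ m_i c_i T_i / Σ m_i c_i:
T_f = (651.22*386 + 1256*20.4 + 108.3*20.4) / (651.22 + 1256 + 108.3)
    = 279203 / 2015.5 ≈ 138.53 °C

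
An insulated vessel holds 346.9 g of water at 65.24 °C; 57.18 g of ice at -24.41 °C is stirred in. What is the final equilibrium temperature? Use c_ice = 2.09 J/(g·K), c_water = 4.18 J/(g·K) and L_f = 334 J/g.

T_f ≈ 43.0 °C

Net heat exchanged in the isolated system is zero:
ice -24.41→0 °C: 57.18×2.09×24.41 = 2917.1
  melt ice: 57.18×334 = 19098
  warm the meltwater: 239.01 T
  water: 1450(T − 65.24)
1689.1 T = 94601 − 22015 = 72585
T ≈ 42.97 °C — above 0 °C, consistent with complete melting.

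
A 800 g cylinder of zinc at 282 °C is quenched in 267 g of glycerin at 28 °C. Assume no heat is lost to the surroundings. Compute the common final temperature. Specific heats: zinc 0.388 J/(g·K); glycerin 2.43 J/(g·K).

Set heat shed by the hot body equal to heat absorbed by the cold body:
800*0.388*(282 − T) = 267*2.43*(T − 28)
310.4(282 − T) = 648.81(T − 28)
959.21 T = 105699  ⇒  T ≈ 110.19 °C

T_f ≈ 110.2 °C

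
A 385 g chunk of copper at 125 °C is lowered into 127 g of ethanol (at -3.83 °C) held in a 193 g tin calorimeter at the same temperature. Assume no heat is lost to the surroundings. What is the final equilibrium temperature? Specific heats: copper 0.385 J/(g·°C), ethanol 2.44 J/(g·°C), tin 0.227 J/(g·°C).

T_f ≈ 34.2 °C

Setting the total heat transfer to zero:
385*0.385*(T − 125) + 127*2.44*(T − (-3.83)) + 193*0.227*(T − (-3.83)) = 0
(148.22 + 309.88 + 43.81) T = 148.22*125 + 309.88*(-3.83) + 43.81*(-3.83)
T = 17173 / 501.92 = 34.2 °C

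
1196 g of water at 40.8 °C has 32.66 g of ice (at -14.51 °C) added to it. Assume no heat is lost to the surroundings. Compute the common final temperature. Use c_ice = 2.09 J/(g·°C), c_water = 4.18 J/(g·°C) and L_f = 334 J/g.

T_f ≈ 37.4 °C

Setting the total heat transfer to zero:
warm ice to 0 °C: 32.66×2.09×(0 − (-14.51)) = 990.44
  melt ice: 32.66×334 = 10908
  warm the meltwater: 136.52 T
  water cools: 1196×4.18×(T − 40.8) = 4999.3(T − 40.8)
5135.8 T = 203971 − 11899 = 192072
T ≈ 37.40 °C — above 0 °C, consistent with complete melting.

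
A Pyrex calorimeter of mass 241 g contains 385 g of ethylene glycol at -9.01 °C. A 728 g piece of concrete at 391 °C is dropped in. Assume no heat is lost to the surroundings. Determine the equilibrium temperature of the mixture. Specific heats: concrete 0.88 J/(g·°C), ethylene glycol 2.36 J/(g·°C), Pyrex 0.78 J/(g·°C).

T_f ≈ 138.5 °C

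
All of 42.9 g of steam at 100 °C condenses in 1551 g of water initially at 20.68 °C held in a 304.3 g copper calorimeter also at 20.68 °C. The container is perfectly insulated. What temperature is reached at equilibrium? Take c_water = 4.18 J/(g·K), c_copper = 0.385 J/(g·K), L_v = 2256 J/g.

Let T be the final temperature. ΣQ_i = 0:
latent heat released on condensation: 42.9·2256 = 96782; condensed water 100 °C→T: 179.32(T − 100); original water: 6483.2(T − 20.68); cup: 117.16(T − 20.68)
6779.7 T = 96782 + 17932 + 136495 = 251210
T ≈ 37.05 °C — below 100 °C, confirming all the steam condensed.

T_f ≈ 37.1 °C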